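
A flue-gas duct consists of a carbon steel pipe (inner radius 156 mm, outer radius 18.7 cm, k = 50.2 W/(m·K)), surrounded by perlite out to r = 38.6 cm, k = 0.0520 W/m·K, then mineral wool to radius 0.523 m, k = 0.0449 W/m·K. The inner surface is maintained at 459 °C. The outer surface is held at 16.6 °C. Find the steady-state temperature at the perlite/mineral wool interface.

T = 161 °C

Series thermal resistances, inner to outer:
  R'_carbon steel = ln(0.187/0.156)/(2πk) = 0.1813/(2π·50.2) = 5.746×10^-4 m·K/W
  R'_perlite = ln(0.386/0.187)/(2πk) = 0.7247/(2π·0.0520) = 2.218 m·K/W
  R'_mineral wool = ln(0.523/0.386)/(2πk) = 0.3037/(2π·0.0449) = 1.077 m·K/W
ΣR = 5.746×10^-4 + 2.218 + 1.077 = 3.296 m·K/W
Q' = ΔT/ΣR = (459 °C − 16.6 °C)/3.296 = 134.2 W/m
From the inner boundary to the perlite/mineral wool interface, ΣR_partial = 2.219 m·K/W.
T_interface = T_in − Q'·ΣR_partial = 459 °C − (134.2)(2.219) = 161 °C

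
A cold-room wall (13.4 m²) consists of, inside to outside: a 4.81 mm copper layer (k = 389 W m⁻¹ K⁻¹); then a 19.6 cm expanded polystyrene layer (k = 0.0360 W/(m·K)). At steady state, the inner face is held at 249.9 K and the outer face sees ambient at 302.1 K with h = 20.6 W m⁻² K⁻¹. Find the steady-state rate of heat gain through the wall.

Treat each layer as a resistance in series:
  R_copper = L/(kA) = 0.00481/(389·13.4) = 9.228×10^-7 K/W
  R_expanded polystyrene = L/(kA) = 0.196/(0.0360·13.4) = 0.4063 K/W
  R_conv,out = 1/(hA) = 1/(20.6·13.4) = 0.003623 K/W
ΣR = 9.228×10^-7 + 0.4063 + 0.003623 = 0.4099 K/W
Q = ΔT/ΣR = (249.9 K − 302.1 K)/0.4099 = -127 W
(Negative Q ⇒ heat flows inward; heat gain = 127 W.)

Q = 127 W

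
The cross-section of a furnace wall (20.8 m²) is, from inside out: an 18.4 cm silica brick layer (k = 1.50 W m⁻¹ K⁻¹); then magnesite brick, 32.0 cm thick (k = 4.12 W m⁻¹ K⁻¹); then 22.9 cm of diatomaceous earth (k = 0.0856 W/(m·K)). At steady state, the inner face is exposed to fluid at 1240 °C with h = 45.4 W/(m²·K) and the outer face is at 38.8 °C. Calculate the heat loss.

Q = 8.62 kW

Series thermal resistances, inner to outer:
  R_conv,in = 1/(hA) = 1/(45.4·20.8) = 0.001059 K/W
  R_silica brick = L/(kA) = 0.184/(1.50·20.8) = 0.005897 K/W
  R_magnesite brick = L/(kA) = 0.320/(4.12·20.8) = 0.003734 K/W
  R_diatomaceous earth = L/(kA) = 0.229/(0.0856·20.8) = 0.1286 K/W
ΣR = 0.001059 + 0.005897 + 0.003734 + 0.1286 = 0.1393 K/W
Q = ΔT/ΣR = (1240 °C − 38.8 °C)/0.1393 = 8620 W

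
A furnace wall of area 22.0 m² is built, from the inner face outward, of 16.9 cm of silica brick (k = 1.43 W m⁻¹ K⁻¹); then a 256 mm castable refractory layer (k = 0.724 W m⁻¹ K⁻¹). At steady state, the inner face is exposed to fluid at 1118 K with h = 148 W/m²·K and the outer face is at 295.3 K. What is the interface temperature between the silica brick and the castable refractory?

Series thermal resistances, inner to outer:
  R_conv,in = 1/(hA) = 1/(148·22.0) = 3.071×10^-4 K/W
  R_silica brick = L/(kA) = 0.169/(1.43·22.0) = 0.005372 K/W
  R_castable refractory = L/(kA) = 0.256/(0.724·22.0) = 0.01607 K/W
ΣR = 3.071×10^-4 + 0.005372 + 0.01607 = 0.02175 K/W
Q = ΔT/ΣR = (1118 K − 295.3 K)/0.02175 = 37830 W
From the inner boundary to the silica brick/castable refractory interface, ΣR_partial = 0.005679 K/W.
T_interface = T_in − Q·ΣR_partial = 1118 K − (37830)(0.005679) = 903 K

T = 903 K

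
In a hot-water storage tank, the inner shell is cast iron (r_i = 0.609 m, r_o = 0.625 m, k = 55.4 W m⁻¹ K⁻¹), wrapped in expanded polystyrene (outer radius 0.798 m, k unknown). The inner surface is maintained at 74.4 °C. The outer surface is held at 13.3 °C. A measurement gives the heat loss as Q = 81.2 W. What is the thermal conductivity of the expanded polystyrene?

k = 0.0367 W/m·K

ΣR = ΔT/Q = |74.4 − 13.3|/81.2 = 0.7525 K/W
Known resistances:
  R_cast iron = (1/0.609 − 1/0.625)/(4πk) = 0.04204/(4π·55.4) = 6.038×10^-5 K/W
R_expanded polystyrene = ΣR − ΣR_known = 0.7525 − 6.038×10^-5 = 0.7524 K/W
(1/r₁−1/r₂)/(4πk) = 0.7524 ⇒ k = 0.3469/(4π·0.7524) = 0.0367 W/m·K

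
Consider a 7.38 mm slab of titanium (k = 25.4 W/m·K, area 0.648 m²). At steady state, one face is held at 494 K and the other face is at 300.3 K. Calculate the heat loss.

Q = kA·ΔT/L = 25.4 × 0.648 × |494 K − 300.3 K| / 0.00738 = 4.32×10^5 W

Q = 432 kW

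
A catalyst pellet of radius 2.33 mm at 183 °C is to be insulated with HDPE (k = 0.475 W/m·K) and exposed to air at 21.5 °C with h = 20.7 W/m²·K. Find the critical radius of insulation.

r_cr = 4.59 cm

For a sphere, r_cr = 2k_ins/h = 2·0.475/20.7 = 0.0459 m = 4.59 cm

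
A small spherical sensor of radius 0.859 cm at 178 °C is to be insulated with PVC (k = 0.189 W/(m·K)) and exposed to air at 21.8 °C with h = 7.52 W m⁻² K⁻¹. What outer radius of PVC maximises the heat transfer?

For a sphere, r_cr = 2k_ins/h = 2·0.189/7.52 = 0.0503 m = 5.03 cm

r_cr = 5.03 cm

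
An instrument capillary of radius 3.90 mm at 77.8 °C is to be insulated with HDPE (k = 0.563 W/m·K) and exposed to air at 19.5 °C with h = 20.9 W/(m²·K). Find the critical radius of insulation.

For a cylinder, r_cr = k_ins/h = 0.563/20.9 = 0.0269 m = 2.69 cm

r_cr = 2.69 cm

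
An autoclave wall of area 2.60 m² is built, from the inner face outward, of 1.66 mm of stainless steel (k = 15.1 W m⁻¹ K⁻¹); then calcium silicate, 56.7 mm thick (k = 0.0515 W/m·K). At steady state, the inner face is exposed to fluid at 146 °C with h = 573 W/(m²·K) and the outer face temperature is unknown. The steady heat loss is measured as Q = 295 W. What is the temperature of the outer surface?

T_out = 20.9 °C

Sum the resistances:
  R_conv,in = 1/(hA) = 1/(573·2.60) = 6.712×10^-4 K/W
  R_stainless steel = L/(kA) = 0.00166/(15.1·2.60) = 4.228×10^-5 K/W
  R_calcium silicate = L/(kA) = 0.0567/(0.0515·2.60) = 0.4235 K/W
ΣR = 0.4242 K/W
ΔT = Q·ΣR = 295 × 0.4242 = 125.1 K
Heat flows outward, so T_out = T_in − ΔT = 146 − 125.1 = 20.9 °C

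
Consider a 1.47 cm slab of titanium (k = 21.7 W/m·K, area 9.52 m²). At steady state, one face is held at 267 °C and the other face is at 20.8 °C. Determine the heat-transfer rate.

Q = kA·ΔT/L = 21.7 × 9.52 × |267 °C − 20.8 °C| / 0.0147 = 3.46×10^6 W

Q = 3.46×10^6 W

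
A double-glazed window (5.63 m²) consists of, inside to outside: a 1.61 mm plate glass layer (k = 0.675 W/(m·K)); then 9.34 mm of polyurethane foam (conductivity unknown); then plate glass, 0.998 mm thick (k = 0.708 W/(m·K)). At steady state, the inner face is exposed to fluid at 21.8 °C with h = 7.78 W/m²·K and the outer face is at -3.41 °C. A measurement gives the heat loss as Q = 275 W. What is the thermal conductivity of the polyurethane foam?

ΣR = ΔT/Q = |21.8 − -3.41|/275 = 0.09167 K/W
Known resistances:
  R_conv,in = 1/(hA) = 1/(7.78·5.63) = 0.02283 K/W
  R_plate glass = L/(kA) = 0.00161/(0.675·5.63) = 4.237×10^-4 K/W
  R_plate glass = L/(kA) = 9.98×10^-4/(0.708·5.63) = 2.504×10^-4 K/W
R_polyurethane foam = ΣR − ΣR_known = 0.09167 − 0.02350 = 0.06817 K/W
L/(kA) = 0.06817 ⇒ k = 0.00934/(0.06817·5.63) = 0.0243 W/m·K

k = 0.0243 W/m·K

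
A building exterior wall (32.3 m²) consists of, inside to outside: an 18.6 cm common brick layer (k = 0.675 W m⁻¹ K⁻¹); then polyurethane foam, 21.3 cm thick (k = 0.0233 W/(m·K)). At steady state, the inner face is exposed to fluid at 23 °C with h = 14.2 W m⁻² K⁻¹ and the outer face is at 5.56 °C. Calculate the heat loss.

Treat each layer as a resistance in series:
  R_conv,in = 1/(hA) = 1/(14.2·32.3) = 0.002180 K/W
  R_common brick = L/(kA) = 0.186/(0.675·32.3) = 0.008531 K/W
  R_polyurethane foam = L/(kA) = 0.213/(0.0233·32.3) = 0.2830 K/W
ΣR = 0.002180 + 0.008531 + 0.2830 = 0.2937 K/W
Q = ΔT/ΣR = (23 °C − 5.56 °C)/0.2937 = 59.4 W

Q = 59.4 W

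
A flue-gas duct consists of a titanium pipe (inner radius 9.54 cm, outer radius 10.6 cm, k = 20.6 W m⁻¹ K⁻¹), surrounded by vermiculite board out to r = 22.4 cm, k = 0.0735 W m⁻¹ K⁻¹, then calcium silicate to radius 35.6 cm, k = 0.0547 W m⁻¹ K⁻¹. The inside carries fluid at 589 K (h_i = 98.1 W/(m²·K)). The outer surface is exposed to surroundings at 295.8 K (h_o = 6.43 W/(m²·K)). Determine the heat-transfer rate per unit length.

Series thermal resistances, inner to outer:
  R'_conv,in = 1/(2πr h) = 1/(2π·0.0954·98.1) = 0.01701 m·K/W
  R'_titanium = ln(0.106/0.0954)/(2πk) = 0.1054/(2π·20.6) = 8.140×10^-4 m·K/W
  R'_vermiculite board = ln(0.224/0.106)/(2πk) = 0.7482/(2π·0.0735) = 1.620 m·K/W
  R'_calcium silicate = ln(0.356/0.224)/(2πk) = 0.4633/(2π·0.0547) = 1.348 m·K/W
  R'_conv,out = 1/(2πr h) = 1/(2π·0.356·6.43) = 0.06953 m·K/W
ΣR = 0.01701 + 8.140×10^-4 + 1.620 + 1.348 + 0.06953 = 3.055 m·K/W
Q' = ΔT/ΣR = (589 K − 295.8 K)/3.055 = 96.0 W/m

Q' = 96.0 W/m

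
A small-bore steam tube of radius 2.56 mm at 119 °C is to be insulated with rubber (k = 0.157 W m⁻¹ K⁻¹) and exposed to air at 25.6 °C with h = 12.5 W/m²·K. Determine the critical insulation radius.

For a cylinder, r_cr = k_ins/h = 0.157/12.5 = 0.0126 m = 1.26 cm

r_cr = 1.26 cm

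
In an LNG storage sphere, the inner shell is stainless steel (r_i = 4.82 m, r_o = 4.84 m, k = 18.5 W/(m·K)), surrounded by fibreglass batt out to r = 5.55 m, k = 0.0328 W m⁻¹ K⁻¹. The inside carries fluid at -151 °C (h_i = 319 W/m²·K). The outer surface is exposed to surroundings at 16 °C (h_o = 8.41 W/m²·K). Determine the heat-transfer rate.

Series thermal resistances, inner to outer:
  R_conv,in = 1/(4πr²h) = 1/(4π·4.82²·319) = 1.074×10^-5 K/W
  R_stainless steel = (1/4.82 − 1/4.84)/(4πk) = 8.573×10^-4/(4π·18.5) = 3.688×10^-6 K/W
  R_fibreglass batt = (1/4.84 − 1/5.55)/(4πk) = 0.02643/(4π·0.0328) = 0.06413 K/W
  R_conv,out = 1/(4πr²h) = 1/(4π·5.55²·8.41) = 3.072×10^-4 K/W
ΣR = 1.074×10^-5 + 3.688×10^-6 + 0.06413 + 3.072×10^-4 = 0.06445 K/W
Q = ΔT/ΣR = (-151 °C − 16 °C)/0.06445 = -2590 W
(Negative Q ⇒ heat flows inward; heat gain = 2590 W.)

Q = 2590 W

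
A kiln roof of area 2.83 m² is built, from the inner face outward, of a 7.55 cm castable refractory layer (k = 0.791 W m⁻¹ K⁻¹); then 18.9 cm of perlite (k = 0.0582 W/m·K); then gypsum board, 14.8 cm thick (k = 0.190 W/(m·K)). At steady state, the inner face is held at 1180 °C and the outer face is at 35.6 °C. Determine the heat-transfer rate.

Q = 786 W

Series thermal resistances, inner to outer:
  R_castable refractory = L/(kA) = 0.0755/(0.791·2.83) = 0.03373 K/W
  R_perlite = L/(kA) = 0.189/(0.0582·2.83) = 1.147 K/W
  R_gypsum board = L/(kA) = 0.148/(0.190·2.83) = 0.2752 K/W
ΣR = 0.03373 + 1.147 + 0.2752 = 1.456 K/W
Q = ΔT/ΣR = (1180 °C − 35.6 °C)/1.456 = 786 W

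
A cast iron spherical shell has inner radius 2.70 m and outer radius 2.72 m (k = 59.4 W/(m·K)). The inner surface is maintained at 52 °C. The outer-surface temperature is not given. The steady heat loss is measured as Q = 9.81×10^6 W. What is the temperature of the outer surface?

Series resistances:
  R_cast iron = (1/2.70 − 1/2.72)/(4πk) = 0.002723/(4π·59.4) = 3.648×10^-6 K/W
ΣR = 3.648×10^-6 K/W
ΔT = Q·ΣR = 9.81×10^6 × 3.648×10^-6 = 35.79 K
Heat flows outward, so T_out = T_in − ΔT = 52 − 35.79 = 16.2 °C

T_out = 16.2 °C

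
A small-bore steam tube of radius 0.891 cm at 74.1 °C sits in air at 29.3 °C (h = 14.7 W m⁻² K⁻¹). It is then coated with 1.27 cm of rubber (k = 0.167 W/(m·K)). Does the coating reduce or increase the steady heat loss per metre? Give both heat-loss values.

Critical radius for a cylinder: r_cr = k/h = 0.0114 m = 1.14 cm.
Outer radius after coating: r₂ = 0.00891 + 0.0127 = 0.02161 m.
r₁ < r_cr < r₂: heat loss rises to a maximum at r_cr then falls. Whether the coating helps depends on whether Q(r₂) has dropped back below Q(r₁).
Bare: R = 1/(2πr₁h) = 1.215 m·K/W; Q = 44.8/1.215 = 36.9 W/m.
Coated: R = R_cond + R_conv = 1.345 m·K/W; Q = 44.8/1.345 = 33.3 W/m.

reduces: 36.9 → 33.3 W/m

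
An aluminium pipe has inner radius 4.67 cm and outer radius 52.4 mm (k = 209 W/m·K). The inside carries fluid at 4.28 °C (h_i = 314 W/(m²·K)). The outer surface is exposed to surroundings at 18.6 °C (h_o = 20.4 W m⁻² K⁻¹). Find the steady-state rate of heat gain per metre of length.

Q' = 89.6 W/m

Treat each layer as a resistance in series:
  R'_conv,in = 1/(2πr h) = 1/(2π·0.0467·314) = 0.01085 m·K/W
  R'_aluminium = ln(0.0524/0.0467)/(2πk) = 0.1152/(2π·209) = 8.770×10^-5 m·K/W
  R'_conv,out = 1/(2πr h) = 1/(2π·0.0524·20.4) = 0.1489 m·K/W
ΣR = 0.01085 + 8.770×10^-5 + 0.1489 = 0.1598 m·K/W
Q' = ΔT/ΣR = (4.28 °C − 18.6 °C)/0.1598 = -89.6 W/m
(Negative Q' ⇒ heat flows inward; heat gain = 89.6 W/m.)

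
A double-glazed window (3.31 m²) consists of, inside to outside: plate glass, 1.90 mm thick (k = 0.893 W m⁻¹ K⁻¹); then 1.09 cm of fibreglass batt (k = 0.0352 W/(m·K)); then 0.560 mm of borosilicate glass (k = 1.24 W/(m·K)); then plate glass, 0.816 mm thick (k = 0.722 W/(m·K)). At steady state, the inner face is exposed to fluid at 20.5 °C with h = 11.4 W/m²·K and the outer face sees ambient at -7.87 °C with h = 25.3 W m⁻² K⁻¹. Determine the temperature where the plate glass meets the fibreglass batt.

T = 14.7 °C

Treat each layer as a resistance in series:
  R_conv,in = 1/(hA) = 1/(11.4·3.31) = 0.02650 K/W
  R_plate glass = L/(kA) = 0.00190/(0.893·3.31) = 6.428×10^-4 K/W
  R_fibreglass batt = L/(kA) = 0.0109/(0.0352·3.31) = 0.09355 K/W
  R_borosilicate glass = L/(kA) = 5.60×10^-4/(1.24·3.31) = 1.364×10^-4 K/W
  R_plate glass = L/(kA) = 8.16×10^-4/(0.722·3.31) = 3.414×10^-4 K/W
  R_conv,out = 1/(hA) = 1/(25.3·3.31) = 0.01194 K/W
ΣR = 0.02650 + 6.428×10^-4 + 0.09355 + 1.364×10^-4 + 3.414×10^-4 + 0.01194 = 0.1331 K/W
Q = ΔT/ΣR = (20.5 °C − -7.87 °C)/0.1331 = 213.1 W
From the inner boundary to the plate glass/fibreglass batt interface, ΣR_partial = 0.02714 K/W.
T_interface = T_in − Q·ΣR_partial = 20.5 °C − (213.1)(0.02714) = 14.7 °C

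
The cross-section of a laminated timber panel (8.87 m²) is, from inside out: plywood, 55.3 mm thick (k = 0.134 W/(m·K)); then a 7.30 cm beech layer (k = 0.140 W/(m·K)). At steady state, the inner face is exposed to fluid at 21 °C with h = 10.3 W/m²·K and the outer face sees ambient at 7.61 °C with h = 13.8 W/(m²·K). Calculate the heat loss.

Q = 108 W

Resistance network (inner→outer):
  R_conv,in = 1/(hA) = 1/(10.3·8.87) = 0.01095 K/W
  R_plywood = L/(kA) = 0.0553/(0.134·8.87) = 0.04653 K/W
  R_beech = L/(kA) = 0.0730/(0.140·8.87) = 0.05879 K/W
  R_conv,out = 1/(hA) = 1/(13.8·8.87) = 0.008170 K/W
ΣR = 0.01095 + 0.04653 + 0.05879 + 0.008170 = 0.1244 K/W
Q = ΔT/ΣR = (21 °C − 7.61 °C)/0.1244 = 108 W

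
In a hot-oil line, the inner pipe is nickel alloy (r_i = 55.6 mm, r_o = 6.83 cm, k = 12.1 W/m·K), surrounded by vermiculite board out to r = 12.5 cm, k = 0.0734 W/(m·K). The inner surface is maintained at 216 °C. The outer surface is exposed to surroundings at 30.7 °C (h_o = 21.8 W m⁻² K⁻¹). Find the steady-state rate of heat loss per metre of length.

Q' = 135 W/m

Treat each layer as a resistance in series:
  R'_nickel alloy = ln(0.0683/0.0556)/(2πk) = 0.2057/(2π·12.1) = 0.002706 m·K/W
  R'_vermiculite board = ln(0.125/0.0683)/(2πk) = 0.6044/(2π·0.0734) = 1.311 m·K/W
  R'_conv,out = 1/(2πr h) = 1/(2π·0.125·21.8) = 0.05841 m·K/W
ΣR = 0.002706 + 1.311 + 0.05841 = 1.372 m·K/W
Q' = ΔT/ΣR = (216 °C − 30.7 °C)/1.372 = 135 W/m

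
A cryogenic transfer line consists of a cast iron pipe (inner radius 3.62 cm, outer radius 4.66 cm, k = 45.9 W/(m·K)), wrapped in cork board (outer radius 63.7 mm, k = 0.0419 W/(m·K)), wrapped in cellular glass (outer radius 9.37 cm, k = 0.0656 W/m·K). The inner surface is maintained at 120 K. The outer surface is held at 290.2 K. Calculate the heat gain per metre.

Treat each layer as a resistance in series:
  R'_cast iron = ln(0.0466/0.0362)/(2πk) = 0.2525/(2π·45.9) = 8.757×10^-4 m·K/W
  R'_cork board = ln(0.0637/0.0466)/(2πk) = 0.3126/(2π·0.0419) = 1.187 m·K/W
  R'_cellular glass = ln(0.0937/0.0637)/(2πk) = 0.3859/(2π·0.0656) = 0.9363 m·K/W
ΣR = 8.757×10^-4 + 1.187 + 0.9363 = 2.124 m·K/W
Q' = ΔT/ΣR = (120 K − 290.2 K)/2.124 = -80.1 W/m
(Negative Q' ⇒ heat flows inward; heat gain = 80.1 W/m.)

Q' = 80.1 W/m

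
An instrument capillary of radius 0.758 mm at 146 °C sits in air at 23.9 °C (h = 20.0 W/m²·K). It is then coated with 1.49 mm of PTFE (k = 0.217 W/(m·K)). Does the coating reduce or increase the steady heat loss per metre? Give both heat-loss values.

Critical radius for a cylinder: r_cr = k/h = 0.0109 m = 1.08 cm.
Outer radius after coating: r₂ = 7.58×10^-4 + 0.00149 = 0.002248 m.
Since r₁ < r_cr and r₂ ≤ r_cr, the coating moves toward the maximum at r_cr — heat loss rises.
Bare: R = 1/(2πr₁h) = 10.50 m·K/W; Q = 122.1/10.50 = 11.6 W/m.
Coated: R = R_cond + R_conv = 4.337 m·K/W; Q = 122.1/4.337 = 28.2 W/m.

increases: 11.6 → 28.2 W/m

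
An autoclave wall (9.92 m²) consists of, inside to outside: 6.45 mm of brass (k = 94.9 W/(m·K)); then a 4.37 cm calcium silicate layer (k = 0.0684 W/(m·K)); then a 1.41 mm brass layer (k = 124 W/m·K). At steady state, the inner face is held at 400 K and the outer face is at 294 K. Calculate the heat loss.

Q = 1650 W

Treat each layer as a resistance in series:
  R_brass = L/(kA) = 0.00645/(94.9·9.92) = 6.851×10^-6 K/W
  R_calcium silicate = L/(kA) = 0.0437/(0.0684·9.92) = 0.06440 K/W
  R_brass = L/(kA) = 0.00141/(124·9.92) = 1.146×10^-6 K/W
ΣR = 6.851×10^-6 + 0.06440 + 1.146×10^-6 = 0.06441 K/W
Q = ΔT/ΣR = (400 K − 294 K)/0.06441 = 1650 W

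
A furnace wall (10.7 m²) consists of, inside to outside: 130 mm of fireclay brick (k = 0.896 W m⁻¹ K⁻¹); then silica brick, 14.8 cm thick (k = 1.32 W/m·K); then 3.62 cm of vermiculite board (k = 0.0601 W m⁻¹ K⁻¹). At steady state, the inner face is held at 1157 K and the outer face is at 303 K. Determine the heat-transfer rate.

Series thermal resistances, inner to outer:
  R_fireclay brick = L/(kA) = 0.130/(0.896·10.7) = 0.01356 K/W
  R_silica brick = L/(kA) = 0.148/(1.32·10.7) = 0.01048 K/W
  R_vermiculite board = L/(kA) = 0.0362/(0.0601·10.7) = 0.05629 K/W
ΣR = 0.01356 + 0.01048 + 0.05629 = 0.08033 K/W
Q = ΔT/ΣR = (1157 K − 303 K)/0.08033 = 10600 W

Q = 10600 W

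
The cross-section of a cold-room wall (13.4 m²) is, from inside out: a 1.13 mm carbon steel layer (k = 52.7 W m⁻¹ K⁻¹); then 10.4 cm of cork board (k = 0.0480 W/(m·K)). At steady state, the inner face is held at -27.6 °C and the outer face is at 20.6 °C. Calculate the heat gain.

Q = 298 W

Resistance network (inner→outer):
  R_carbon steel = L/(kA) = 0.00113/(52.7·13.4) = 1.600×10^-6 K/W
  R_cork board = L/(kA) = 0.104/(0.0480·13.4) = 0.1617 K/W
ΣR = 1.600×10^-6 + 0.1617 = 0.1617 K/W
Q = ΔT/ΣR = (-27.6 °C − 20.6 °C)/0.1617 = -298 W
(Negative Q ⇒ heat flows inward; heat gain = 298 W.)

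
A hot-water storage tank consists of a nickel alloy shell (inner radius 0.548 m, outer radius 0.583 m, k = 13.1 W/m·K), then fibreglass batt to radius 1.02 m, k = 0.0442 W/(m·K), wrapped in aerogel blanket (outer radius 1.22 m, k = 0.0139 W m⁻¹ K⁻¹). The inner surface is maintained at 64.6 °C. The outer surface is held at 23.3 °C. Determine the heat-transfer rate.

Q = 18.4 W

Series thermal resistances, inner to outer:
  R_nickel alloy = (1/0.548 − 1/0.583)/(4πk) = 0.1096/(4π·13.1) = 6.655×10^-4 K/W
  R_fibreglass batt = (1/0.583 − 1/1.02)/(4πk) = 0.7349/(4π·0.0442) = 1.323 K/W
  R_aerogel blanket = (1/1.02 − 1/1.22)/(4πk) = 0.1607/(4π·0.0139) = 0.9201 K/W
ΣR = 6.655×10^-4 + 1.323 + 0.9201 = 2.244 K/W
Q = ΔT/ΣR = (64.6 °C − 23.3 °C)/2.244 = 18.4 W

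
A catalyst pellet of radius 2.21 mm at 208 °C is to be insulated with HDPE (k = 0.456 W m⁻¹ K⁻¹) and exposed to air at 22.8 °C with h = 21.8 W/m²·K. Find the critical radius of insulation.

For a sphere, r_cr = 2k_ins/h = 2·0.456/21.8 = 0.0418 m = 4.18 cm

r_cr = 4.18 cm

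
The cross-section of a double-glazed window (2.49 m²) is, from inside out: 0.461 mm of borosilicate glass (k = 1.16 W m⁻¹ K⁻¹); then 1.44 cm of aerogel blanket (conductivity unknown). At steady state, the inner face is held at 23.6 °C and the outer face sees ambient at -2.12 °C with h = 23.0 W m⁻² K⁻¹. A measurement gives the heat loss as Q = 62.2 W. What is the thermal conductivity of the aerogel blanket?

ΣR = ΔT/Q = |23.6 − -2.12|/62.2 = 0.4135 K/W
Known resistances:
  R_borosilicate glass = L/(kA) = 4.61×10^-4/(1.16·2.49) = 1.596×10^-4 K/W
  R_conv,out = 1/(hA) = 1/(23.0·2.49) = 0.01746 K/W
R_aerogel blanket = ΣR − ΣR_known = 0.4135 − 0.01762 = 0.3959 K/W
L/(kA) = 0.3959 ⇒ k = 0.0144/(0.3959·2.49) = 0.0146 W/m·K

k = 0.0146 W/m·K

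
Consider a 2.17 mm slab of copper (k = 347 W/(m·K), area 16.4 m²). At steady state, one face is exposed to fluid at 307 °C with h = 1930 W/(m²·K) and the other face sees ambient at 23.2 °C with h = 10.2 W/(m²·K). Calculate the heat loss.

Q = 47200 W

Resistance network (inner→outer):
  R_conv,in = 1/(hA) = 1/(1930·16.4) = 3.159×10^-5 K/W
  R_copper = L/(kA) = 0.00217/(347·16.4) = 3.813×10^-7 K/W
  R_conv,out = 1/(hA) = 1/(10.2·16.4) = 0.005978 K/W
ΣR = 3.159×10^-5 + 3.813×10^-7 + 0.005978 = 0.006010 K/W
Q = ΔT/ΣR = (307 °C − 23.2 °C)/0.006010 = 47200 W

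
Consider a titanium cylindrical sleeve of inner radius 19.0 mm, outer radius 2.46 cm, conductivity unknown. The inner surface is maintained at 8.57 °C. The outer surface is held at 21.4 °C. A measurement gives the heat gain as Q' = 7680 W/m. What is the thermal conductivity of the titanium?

ΣR = ΔT/Q' = |8.57 − 21.4|/7680 = 0.001671 m·K/W
ln(r₂/r₁)/(2πk) = 0.001671 ⇒ k = 0.2583/(2π·0.001671) = 24.6 W/m·K

k = 24.6 W/m·K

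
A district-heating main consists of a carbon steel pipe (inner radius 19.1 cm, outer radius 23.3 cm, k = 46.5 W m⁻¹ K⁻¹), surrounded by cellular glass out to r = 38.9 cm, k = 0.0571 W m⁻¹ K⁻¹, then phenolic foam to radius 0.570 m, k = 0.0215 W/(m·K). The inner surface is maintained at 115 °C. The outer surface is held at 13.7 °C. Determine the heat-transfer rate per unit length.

Resistance network (inner→outer):
  R'_carbon steel = ln(0.233/0.191)/(2πk) = 0.1988/(2π·46.5) = 6.803×10^-4 m·K/W
  R'_cellular glass = ln(0.389/0.233)/(2πk) = 0.5125/(2π·0.0571) = 1.429 m·K/W
  R'_phenolic foam = ln(0.570/0.389)/(2πk) = 0.3821/(2π·0.0215) = 2.828 m·K/W
ΣR = 6.803×10^-4 + 1.429 + 2.828 = 4.258 m·K/W
Q' = ΔT/ΣR = (115 °C − 13.7 °C)/4.258 = 23.8 W/m

Q' = 23.8 W/m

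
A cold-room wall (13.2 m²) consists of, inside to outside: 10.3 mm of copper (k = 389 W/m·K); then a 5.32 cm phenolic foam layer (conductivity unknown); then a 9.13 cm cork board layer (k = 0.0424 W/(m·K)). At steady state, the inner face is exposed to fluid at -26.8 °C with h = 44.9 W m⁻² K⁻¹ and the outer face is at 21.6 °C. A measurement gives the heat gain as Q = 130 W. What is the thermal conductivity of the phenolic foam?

k = 0.0194 W/m·K

ΣR = ΔT/Q = |-26.8 − 21.6|/130 = 0.3723 K/W
Known resistances:
  R_conv,in = 1/(hA) = 1/(44.9·13.2) = 0.001687 K/W
  R_copper = L/(kA) = 0.0103/(389·13.2) = 2.006×10^-6 K/W
  R_cork board = L/(kA) = 0.0913/(0.0424·13.2) = 0.1631 K/W
R_phenolic foam = ΣR − ΣR_known = 0.3723 − 0.1648 = 0.2075 K/W
L/(kA) = 0.2075 ⇒ k = 0.0532/(0.2075·13.2) = 0.0194 W/m·K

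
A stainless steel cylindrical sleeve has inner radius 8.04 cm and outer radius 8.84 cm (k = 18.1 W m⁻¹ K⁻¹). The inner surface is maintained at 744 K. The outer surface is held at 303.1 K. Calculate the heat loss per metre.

Q' = 2πk·ΔT/ln(r₂/r₁) = 2π × 18.1 × 440.9 / ln(0.0884/0.0804) = 5.29×10^5 W/m

Q' = 529 kW/m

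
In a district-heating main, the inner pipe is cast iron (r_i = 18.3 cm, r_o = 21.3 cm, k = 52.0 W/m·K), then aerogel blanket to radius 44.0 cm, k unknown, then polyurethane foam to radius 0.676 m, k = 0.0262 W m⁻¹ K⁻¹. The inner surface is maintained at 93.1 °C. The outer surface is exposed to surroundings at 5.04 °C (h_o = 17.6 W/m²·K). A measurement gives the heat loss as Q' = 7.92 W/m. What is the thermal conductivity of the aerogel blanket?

k = 0.0136 W/m·K

ΣR = ΔT/Q' = |93.1 − 5.04|/7.92 = 11.12 m·K/W
Known resistances:
  R'_cast iron = ln(0.213/0.183)/(2πk) = 0.1518/(2π·52.0) = 4.646×10^-4 m·K/W
  R'_polyurethane foam = ln(0.676/0.440)/(2πk) = 0.4294/(2π·0.0262) = 2.609 m·K/W
  R'_conv,out = 1/(2πr h) = 1/(2π·0.676·17.6) = 0.01338 m·K/W
R_aerogel blanket = ΣR − ΣR_known = 11.12 − 2.623 = 8.497 m·K/W
ln(r₂/r₁)/(2πk) = 8.497 ⇒ k = 0.7255/(2π·8.497) = 0.0136 W/m·K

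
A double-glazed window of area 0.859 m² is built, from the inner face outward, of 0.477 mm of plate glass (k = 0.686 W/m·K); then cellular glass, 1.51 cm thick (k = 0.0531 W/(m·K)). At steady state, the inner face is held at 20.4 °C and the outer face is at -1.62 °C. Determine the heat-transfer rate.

Resistance network (inner→outer):
  R_plate glass = L/(kA) = 4.77×10^-4/(0.686·0.859) = 8.095×10^-4 K/W
  R_cellular glass = L/(kA) = 0.0151/(0.0531·0.859) = 0.3310 K/W
ΣR = 8.095×10^-4 + 0.3310 = 0.3318 K/W
Q = ΔT/ΣR = (20.4 °C − -1.62 °C)/0.3318 = 66.4 W

Q = 66.4 W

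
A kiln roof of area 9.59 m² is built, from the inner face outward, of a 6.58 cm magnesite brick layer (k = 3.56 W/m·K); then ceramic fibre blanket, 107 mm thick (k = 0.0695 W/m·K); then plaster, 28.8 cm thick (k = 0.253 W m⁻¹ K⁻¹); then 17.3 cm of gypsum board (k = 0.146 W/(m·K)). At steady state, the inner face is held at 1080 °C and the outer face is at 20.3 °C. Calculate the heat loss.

Resistance network (inner→outer):
  R_magnesite brick = L/(kA) = 0.0658/(3.56·9.59) = 0.001927 K/W
  R_ceramic fibre blanket = L/(kA) = 0.107/(0.0695·9.59) = 0.1605 K/W
  R_plaster = L/(kA) = 0.288/(0.253·9.59) = 0.1187 K/W
  R_gypsum board = L/(kA) = 0.173/(0.146·9.59) = 0.1236 K/W
ΣR = 0.001927 + 0.1605 + 0.1187 + 0.1236 = 0.4047 K/W
Q = ΔT/ΣR = (1080 °C − 20.3 °C)/0.4047 = 2620 W

Q = 2.62 kW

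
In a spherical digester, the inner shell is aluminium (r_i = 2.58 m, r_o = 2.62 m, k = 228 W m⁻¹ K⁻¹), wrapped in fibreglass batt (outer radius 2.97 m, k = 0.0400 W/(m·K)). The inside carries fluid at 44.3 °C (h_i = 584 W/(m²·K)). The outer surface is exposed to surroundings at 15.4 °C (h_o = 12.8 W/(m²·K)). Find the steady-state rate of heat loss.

Q = 320 W

Series thermal resistances, inner to outer:
  R_conv,in = 1/(4πr²h) = 1/(4π·2.58²·584) = 2.047×10^-5 K/W
  R_aluminium = (1/2.58 − 1/2.62)/(4πk) = 0.005918/(4π·228) = 2.065×10^-6 K/W
  R_fibreglass batt = (1/2.62 − 1/2.97)/(4πk) = 0.04498/(4π·0.0400) = 0.08948 K/W
  R_conv,out = 1/(4πr²h) = 1/(4π·2.97²·12.8) = 7.048×10^-4 K/W
ΣR = 2.047×10^-5 + 2.065×10^-6 + 0.08948 + 7.048×10^-4 = 0.09021 K/W
Q = ΔT/ΣR = (44.3 °C − 15.4 °C)/0.09021 = 320 W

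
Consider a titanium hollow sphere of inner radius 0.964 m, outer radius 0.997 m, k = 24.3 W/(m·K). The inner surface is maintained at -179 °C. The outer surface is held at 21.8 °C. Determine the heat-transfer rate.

Q = 4πk·ΔT/(1/r₁ − 1/r₂) = 4π × 24.3 × 200.8 / (1/0.964 − 1/0.997) = 1.79×10^6 W

Q = 1790 kW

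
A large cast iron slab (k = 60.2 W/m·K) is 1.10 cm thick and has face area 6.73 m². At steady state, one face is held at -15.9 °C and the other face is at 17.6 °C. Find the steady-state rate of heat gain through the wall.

Q = 1230 kW

Q = kA·ΔT/L = 60.2 × 6.73 × |-15.9 °C − 17.6 °C| / 0.0110 = 1.23×10^6 W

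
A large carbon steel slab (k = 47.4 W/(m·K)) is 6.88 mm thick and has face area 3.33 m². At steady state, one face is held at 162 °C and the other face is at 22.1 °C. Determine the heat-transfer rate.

Q = kA·ΔT/L = 47.4 × 3.33 × |162 °C − 22.1 °C| / 0.00688 = 3.21×10^6 W

Q = 3210 kW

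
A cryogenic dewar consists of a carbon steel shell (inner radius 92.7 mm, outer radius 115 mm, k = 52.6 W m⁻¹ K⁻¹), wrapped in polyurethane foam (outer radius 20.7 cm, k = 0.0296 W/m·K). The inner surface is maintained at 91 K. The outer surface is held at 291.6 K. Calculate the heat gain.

Treat each layer as a resistance in series:
  R_carbon steel = (1/0.0927 − 1/0.115)/(4πk) = 2.092/(4π·52.6) = 0.003165 K/W
  R_polyurethane foam = (1/0.115 − 1/0.207)/(4πk) = 3.865/(4π·0.0296) = 10.39 K/W
ΣR = 0.003165 + 10.39 = 10.39 K/W
Q = ΔT/ΣR = (91 K − 291.6 K)/10.39 = -19.3 W
(Negative Q ⇒ heat flows inward; heat gain = 19.3 W.)

Q = 19.3 W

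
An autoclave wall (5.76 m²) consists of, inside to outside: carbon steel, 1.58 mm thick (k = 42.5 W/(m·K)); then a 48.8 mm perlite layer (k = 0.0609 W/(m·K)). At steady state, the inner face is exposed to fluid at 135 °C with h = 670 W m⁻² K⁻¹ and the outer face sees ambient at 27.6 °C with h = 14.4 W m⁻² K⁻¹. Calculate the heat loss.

Q = 709 W

Resistance network (inner→outer):
  R_conv,in = 1/(hA) = 1/(670·5.76) = 2.591×10^-4 K/W
  R_carbon steel = L/(kA) = 0.00158/(42.5·5.76) = 6.454×10^-6 K/W
  R_perlite = L/(kA) = 0.0488/(0.0609·5.76) = 0.1391 K/W
  R_conv,out = 1/(hA) = 1/(14.4·5.76) = 0.01206 K/W
ΣR = 2.591×10^-4 + 6.454×10^-6 + 0.1391 + 0.01206 = 0.1514 K/W
Q = ΔT/ΣR = (135 °C − 27.6 °C)/0.1514 = 709 W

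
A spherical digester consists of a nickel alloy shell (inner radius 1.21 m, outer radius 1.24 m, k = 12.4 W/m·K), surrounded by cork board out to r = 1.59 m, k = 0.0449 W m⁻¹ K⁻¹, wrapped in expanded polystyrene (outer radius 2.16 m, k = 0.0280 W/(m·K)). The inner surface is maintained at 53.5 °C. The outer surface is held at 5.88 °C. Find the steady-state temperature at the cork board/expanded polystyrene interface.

Series thermal resistances, inner to outer:
  R_nickel alloy = (1/1.21 − 1/1.24)/(4πk) = 0.01999/(4π·12.4) = 1.283×10^-4 K/W
  R_cork board = (1/1.24 − 1/1.59)/(4πk) = 0.1775/(4π·0.0449) = 0.3146 K/W
  R_expanded polystyrene = (1/1.59 − 1/2.16)/(4πk) = 0.1660/(4π·0.0280) = 0.4717 K/W
ΣR = 1.283×10^-4 + 0.3146 + 0.4717 = 0.7864 K/W
Q = ΔT/ΣR = (53.5 °C − 5.88 °C)/0.7864 = 60.55 W
From the inner boundary to the cork board/expanded polystyrene interface, ΣR_partial = 0.3147 K/W.
T_interface = T_in − Q·ΣR_partial = 53.5 °C − (60.55)(0.3147) = 34.4 °C

T = 34.4 °C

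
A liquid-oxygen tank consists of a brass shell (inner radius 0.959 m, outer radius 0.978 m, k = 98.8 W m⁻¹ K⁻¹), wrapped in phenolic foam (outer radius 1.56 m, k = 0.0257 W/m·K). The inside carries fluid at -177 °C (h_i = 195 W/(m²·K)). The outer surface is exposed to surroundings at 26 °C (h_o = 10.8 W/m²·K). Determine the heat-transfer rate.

Resistance network (inner→outer):
  R_conv,in = 1/(4πr²h) = 1/(4π·0.959²·195) = 4.437×10^-4 K/W
  R_brass = (1/0.959 − 1/0.978)/(4πk) = 0.02026/(4π·98.8) = 1.632×10^-5 K/W
  R_phenolic foam = (1/0.978 − 1/1.56)/(4πk) = 0.3815/(4π·0.0257) = 1.181 K/W
  R_conv,out = 1/(4πr²h) = 1/(4π·1.56²·10.8) = 0.003028 K/W
ΣR = 4.437×10^-4 + 1.632×10^-5 + 1.181 + 0.003028 = 1.184 K/W
Q = ΔT/ΣR = (-177 °C − 26 °C)/1.184 = -171 W
(Negative Q ⇒ heat flows inward; heat gain = 171 W.)

Q = 171 W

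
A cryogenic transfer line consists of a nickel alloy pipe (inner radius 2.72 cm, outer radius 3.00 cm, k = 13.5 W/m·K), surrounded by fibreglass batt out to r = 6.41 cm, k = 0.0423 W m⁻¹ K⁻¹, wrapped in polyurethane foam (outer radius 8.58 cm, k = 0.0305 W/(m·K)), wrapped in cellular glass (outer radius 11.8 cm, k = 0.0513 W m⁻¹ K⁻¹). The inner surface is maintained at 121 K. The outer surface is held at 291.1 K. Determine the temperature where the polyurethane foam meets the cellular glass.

Resistance network (inner→outer):
  R'_nickel alloy = ln(0.0300/0.0272)/(2πk) = 0.09798/(2π·13.5) = 0.001155 m·K/W
  R'_fibreglass batt = ln(0.0641/0.0300)/(2πk) = 0.7592/(2π·0.0423) = 2.857 m·K/W
  R'_polyurethane foam = ln(0.0858/0.0641)/(2πk) = 0.2916/(2π·0.0305) = 1.521 m·K/W
  R'_cellular glass = ln(0.118/0.0858)/(2πk) = 0.3187/(2π·0.0513) = 0.9886 m·K/W
ΣR = 0.001155 + 2.857 + 1.521 + 0.9886 = 5.368 m·K/W
Q' = ΔT/ΣR = (121 K − 291.1 K)/5.368 = -31.69 W/m
From the inner boundary to the polyurethane foam/cellular glass interface, ΣR_partial = 4.379 m·K/W.
T_interface = T_in − Q'·ΣR_partial = 121 K − (-31.69)(4.379) = 259.8 K

T = 259.8 K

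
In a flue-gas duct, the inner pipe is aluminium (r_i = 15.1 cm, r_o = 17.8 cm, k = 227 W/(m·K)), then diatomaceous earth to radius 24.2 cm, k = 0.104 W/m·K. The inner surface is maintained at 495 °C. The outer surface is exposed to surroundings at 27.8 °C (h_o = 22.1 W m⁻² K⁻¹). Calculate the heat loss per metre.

Resistance network (inner→outer):
  R'_aluminium = ln(0.178/0.151)/(2πk) = 0.1645/(2π·227) = 1.153×10^-4 m·K/W
  R'_diatomaceous earth = ln(0.242/0.178)/(2πk) = 0.3072/(2π·0.104) = 0.4700 m·K/W
  R'_conv,out = 1/(2πr h) = 1/(2π·0.242·22.1) = 0.02976 m·K/W
ΣR = 1.153×10^-4 + 0.4700 + 0.02976 = 0.4999 m·K/W
Q' = ΔT/ΣR = (495 °C − 27.8 °C)/0.4999 = 935 W/m

Q' = 935 W/m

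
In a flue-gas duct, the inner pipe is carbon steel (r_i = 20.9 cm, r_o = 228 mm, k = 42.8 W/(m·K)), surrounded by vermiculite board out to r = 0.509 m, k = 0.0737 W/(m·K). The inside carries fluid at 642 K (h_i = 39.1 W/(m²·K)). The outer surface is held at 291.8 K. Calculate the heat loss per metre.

Treat each layer as a resistance in series:
  R'_conv,in = 1/(2πr h) = 1/(2π·0.209·39.1) = 0.01948 m·K/W
  R'_carbon steel = ln(0.228/0.209)/(2πk) = 0.08701/(2π·42.8) = 3.236×10^-4 m·K/W
  R'_vermiculite board = ln(0.509/0.228)/(2πk) = 0.8031/(2π·0.0737) = 1.734 m·K/W
ΣR = 0.01948 + 3.236×10^-4 + 1.734 = 1.754 m·K/W
Q' = ΔT/ΣR = (642 K − 291.8 K)/1.754 = 200 W/m

Q' = 200 W/m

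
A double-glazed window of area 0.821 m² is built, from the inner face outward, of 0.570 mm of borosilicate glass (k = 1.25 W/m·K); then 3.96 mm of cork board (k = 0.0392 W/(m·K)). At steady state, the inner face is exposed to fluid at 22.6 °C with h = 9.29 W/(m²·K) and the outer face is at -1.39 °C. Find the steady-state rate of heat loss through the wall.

Q = 94.2 W

Treat each layer as a resistance in series:
  R_conv,in = 1/(hA) = 1/(9.29·0.821) = 0.1311 K/W
  R_borosilicate glass = L/(kA) = 5.70×10^-4/(1.25·0.821) = 5.554×10^-4 K/W
  R_cork board = L/(kA) = 0.00396/(0.0392·0.821) = 0.1230 K/W
ΣR = 0.1311 + 5.554×10^-4 + 0.1230 = 0.2547 K/W
Q = ΔT/ΣR = (22.6 °C − -1.39 °C)/0.2547 = 94.2 W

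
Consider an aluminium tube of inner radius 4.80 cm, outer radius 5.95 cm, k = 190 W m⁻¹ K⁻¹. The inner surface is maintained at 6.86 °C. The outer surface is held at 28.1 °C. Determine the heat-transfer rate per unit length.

Q' = 2πk·ΔT/ln(r₂/r₁) = 2π × 190 × 21.24 / ln(0.0595/0.0480) = 1.18×10^5 W/m

Q' = 118 kW/m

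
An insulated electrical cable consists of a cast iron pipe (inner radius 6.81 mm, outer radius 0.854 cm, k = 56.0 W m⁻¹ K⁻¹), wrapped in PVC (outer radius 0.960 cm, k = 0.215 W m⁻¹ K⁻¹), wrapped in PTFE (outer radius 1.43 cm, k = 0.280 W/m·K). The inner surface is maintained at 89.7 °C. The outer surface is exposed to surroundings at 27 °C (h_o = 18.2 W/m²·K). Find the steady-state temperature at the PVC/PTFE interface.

Treat each layer as a resistance in series:
  R'_cast iron = ln(0.00854/0.00681)/(2πk) = 0.2264/(2π·56.0) = 6.434×10^-4 m·K/W
  R'_PVC = ln(0.00960/0.00854)/(2πk) = 0.1170/(2π·0.215) = 0.08661 m·K/W
  R'_PTFE = ln(0.0143/0.00960)/(2πk) = 0.3985/(2π·0.280) = 0.2265 m·K/W
  R'_conv,out = 1/(2πr h) = 1/(2π·0.0143·18.2) = 0.6115 m·K/W
ΣR = 6.434×10^-4 + 0.08661 + 0.2265 + 0.6115 = 0.9253 m·K/W
Q' = ΔT/ΣR = (89.7 °C − 27 °C)/0.9253 = 67.76 W/m
From the inner boundary to the PVC/PTFE interface, ΣR_partial = 0.08725 m·K/W.
T_interface = T_in − Q'·ΣR_partial = 89.7 °C − (67.76)(0.08725) = 83.8 °C

T = 83.8 °C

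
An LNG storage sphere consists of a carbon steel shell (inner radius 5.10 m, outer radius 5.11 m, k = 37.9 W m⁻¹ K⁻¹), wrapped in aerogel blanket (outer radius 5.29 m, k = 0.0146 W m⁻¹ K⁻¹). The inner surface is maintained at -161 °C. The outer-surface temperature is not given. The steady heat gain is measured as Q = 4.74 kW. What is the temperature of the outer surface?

T_out = 11.0 °C

Series resistances:
  R_carbon steel = (1/5.10 − 1/5.11)/(4πk) = 3.837×10^-4/(4π·37.9) = 8.057×10^-7 K/W
  R_aerogel blanket = (1/5.11 − 1/5.29)/(4πk) = 0.006659/(4π·0.0146) = 0.03629 K/W
ΣR = 0.03629 K/W
ΔT = Q·ΣR = 4740 × 0.03629 = 172.0 K
Heat flows inward, so T_out = T_in + ΔT = -161 + 172.0 = 11.0 °C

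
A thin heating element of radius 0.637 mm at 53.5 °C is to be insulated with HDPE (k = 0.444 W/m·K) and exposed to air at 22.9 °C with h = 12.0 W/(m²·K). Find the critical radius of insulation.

r_cr = 3.70 cm

For a cylinder, r_cr = k_ins/h = 0.444/12.0 = 0.0370 m = 3.70 cm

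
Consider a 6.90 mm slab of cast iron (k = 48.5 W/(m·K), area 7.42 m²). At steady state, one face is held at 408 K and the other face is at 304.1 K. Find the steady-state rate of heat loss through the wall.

Q = 5.42×10^6 W

Q = kA·ΔT/L = 48.5 × 7.42 × |408 K − 304.1 K| / 0.00690 = 5.42×10^6 W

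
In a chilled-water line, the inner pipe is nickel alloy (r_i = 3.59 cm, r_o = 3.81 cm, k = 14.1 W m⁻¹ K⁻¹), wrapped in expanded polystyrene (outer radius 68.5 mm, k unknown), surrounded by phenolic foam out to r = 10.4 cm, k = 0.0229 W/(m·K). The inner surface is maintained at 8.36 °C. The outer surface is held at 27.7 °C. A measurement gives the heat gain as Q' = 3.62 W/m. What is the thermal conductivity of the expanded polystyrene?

ΣR = ΔT/Q' = |8.36 − 27.7|/3.62 = 5.343 m·K/W
Known resistances:
  R'_nickel alloy = ln(0.0381/0.0359)/(2πk) = 0.05948/(2π·14.1) = 6.714×10^-4 m·K/W
  R'_phenolic foam = ln(0.104/0.0685)/(2πk) = 0.4176/(2π·0.0229) = 2.902 m·K/W
R_expanded polystyrene = ΣR − ΣR_known = 5.343 − 2.903 = 2.440 m·K/W
ln(r₂/r₁)/(2πk) = 2.440 ⇒ k = 0.5866/(2π·2.440) = 0.0383 W/m·K

k = 0.0383 W/m·K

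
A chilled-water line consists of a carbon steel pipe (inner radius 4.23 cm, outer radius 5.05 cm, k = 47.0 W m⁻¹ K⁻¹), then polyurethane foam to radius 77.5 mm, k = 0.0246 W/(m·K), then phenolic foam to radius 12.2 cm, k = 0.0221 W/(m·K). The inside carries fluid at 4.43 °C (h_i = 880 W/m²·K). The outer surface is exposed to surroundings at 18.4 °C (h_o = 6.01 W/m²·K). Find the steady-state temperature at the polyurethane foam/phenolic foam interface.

T = 10.6 °C

Resistance network (inner→outer):
  R'_conv,in = 1/(2πr h) = 1/(2π·0.0423·880) = 0.004276 m·K/W
  R'_carbon steel = ln(0.0505/0.0423)/(2πk) = 0.1772/(2π·47.0) = 6.000×10^-4 m·K/W
  R'_polyurethane foam = ln(0.0775/0.0505)/(2πk) = 0.4283/(2π·0.0246) = 2.771 m·K/W
  R'_phenolic foam = ln(0.122/0.0775)/(2πk) = 0.4537/(2π·0.0221) = 3.268 m·K/W
  R'_conv,out = 1/(2πr h) = 1/(2π·0.122·6.01) = 0.2171 m·K/W
ΣR = 0.004276 + 6.000×10^-4 + 2.771 + 3.268 + 0.2171 = 6.261 m·K/W
Q' = ΔT/ΣR = (4.43 °C − 18.4 °C)/6.261 = -2.231 W/m
From the inner boundary to the polyurethane foam/phenolic foam interface, ΣR_partial = 2.776 m·K/W.
T_interface = T_in − Q'·ΣR_partial = 4.43 °C − (-2.231)(2.776) = 10.6 °C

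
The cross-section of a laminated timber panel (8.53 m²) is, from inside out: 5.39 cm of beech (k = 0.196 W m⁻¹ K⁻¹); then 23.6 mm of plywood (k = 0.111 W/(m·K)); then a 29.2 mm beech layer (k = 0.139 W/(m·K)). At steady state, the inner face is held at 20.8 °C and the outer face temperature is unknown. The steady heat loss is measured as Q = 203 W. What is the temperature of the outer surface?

Series resistances:
  R_beech = L/(kA) = 0.0539/(0.196·8.53) = 0.03224 K/W
  R_plywood = L/(kA) = 0.0236/(0.111·8.53) = 0.02493 K/W
  R_beech = L/(kA) = 0.0292/(0.139·8.53) = 0.02463 K/W
ΣR = 0.08179 K/W
ΔT = Q·ΣR = 203 × 0.08179 = 16.60 K
Heat flows outward, so T_out = T_in − ΔT = 20.8 − 16.60 = 4.20 °C

T_out = 4.20 °C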